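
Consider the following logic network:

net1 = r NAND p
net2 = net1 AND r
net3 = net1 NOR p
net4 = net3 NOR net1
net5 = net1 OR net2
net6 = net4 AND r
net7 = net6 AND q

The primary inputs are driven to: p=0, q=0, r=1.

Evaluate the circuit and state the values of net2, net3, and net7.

net2 = 1, net3 = 0, net7 = 0

net1 = r NAND p = 1 NAND 0 = 1
net2 = net1 AND r = 1 AND 1 = 1
net3 = net1 NOR p = 1 NOR 0 = 0
net4 = net3 NOR net1 = 0 NOR 1 = 0
net6 = net4 AND r = 0 AND 1 = 0
net7 = net6 AND q = 0 AND 0 = 0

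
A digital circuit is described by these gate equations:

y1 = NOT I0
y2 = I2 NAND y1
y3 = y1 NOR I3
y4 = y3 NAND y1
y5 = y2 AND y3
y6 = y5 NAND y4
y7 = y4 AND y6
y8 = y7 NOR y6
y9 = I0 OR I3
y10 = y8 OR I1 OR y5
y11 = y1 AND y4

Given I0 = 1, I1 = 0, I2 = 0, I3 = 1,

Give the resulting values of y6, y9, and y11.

y1 = NOT I0 = NOT 1 = 0
y2 = I2 NAND y1 = 0 NAND 0 = 1
y3 = y1 NOR I3 = 0 NOR 1 = 0
y4 = y3 NAND y1 = 0 NAND 0 = 1
y5 = y2 AND y3 = 1 AND 0 = 0
y6 = y5 NAND y4 = 0 NAND 1 = 1
y9 = I0 OR I3 = 1 OR 1 = 1
y11 = y1 AND y4 = 0 AND 1 = 0

y6 = 1  y9 = 1  y11 = 0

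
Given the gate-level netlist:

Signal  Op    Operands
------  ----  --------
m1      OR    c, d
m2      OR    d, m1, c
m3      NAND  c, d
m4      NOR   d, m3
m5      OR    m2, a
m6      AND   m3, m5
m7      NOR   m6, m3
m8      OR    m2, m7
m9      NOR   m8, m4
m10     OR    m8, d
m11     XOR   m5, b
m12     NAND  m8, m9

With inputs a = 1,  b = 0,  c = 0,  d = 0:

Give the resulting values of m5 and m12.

m5 = 1, m12 = 1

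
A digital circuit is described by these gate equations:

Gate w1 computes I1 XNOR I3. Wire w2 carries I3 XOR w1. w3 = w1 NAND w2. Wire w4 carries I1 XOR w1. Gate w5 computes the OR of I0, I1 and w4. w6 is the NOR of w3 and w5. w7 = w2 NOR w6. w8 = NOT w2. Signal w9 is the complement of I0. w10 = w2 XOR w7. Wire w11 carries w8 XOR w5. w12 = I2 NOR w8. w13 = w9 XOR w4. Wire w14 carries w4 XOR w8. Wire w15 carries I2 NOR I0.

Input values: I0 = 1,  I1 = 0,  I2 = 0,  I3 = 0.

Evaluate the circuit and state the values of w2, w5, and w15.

w2 = 1; w5 = 1; w15 = 0

w1 = I1 XNOR I3 = 0 XNOR 0 = 1
w2 = I3 XOR w1 = 0 XOR 1 = 1
w4 = I1 XOR w1 = 0 XOR 1 = 1
w5 = I0 OR I1 OR w4 = 1 OR 0 OR 1 = 1
w15 = I2 NOR I0 = 0 NOR 1 = 0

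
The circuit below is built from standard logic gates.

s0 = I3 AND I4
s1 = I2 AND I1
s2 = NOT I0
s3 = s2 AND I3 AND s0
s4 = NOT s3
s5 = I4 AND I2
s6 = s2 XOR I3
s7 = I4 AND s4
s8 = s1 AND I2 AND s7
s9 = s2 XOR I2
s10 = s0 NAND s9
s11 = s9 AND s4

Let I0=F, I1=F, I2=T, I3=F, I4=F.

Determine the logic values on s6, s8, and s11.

s0 = I3 AND I4 = F AND F = F
s1 = I2 AND I1 = T AND F = F
s2 = NOT I0 = NOT F = T
s3 = s2 AND I3 AND s0 = T AND F AND F = F
s4 = NOT s3 = NOT F = T
s6 = s2 XOR I3 = T XOR F = T
s7 = I4 AND s4 = F AND T = F
s8 = s1 AND I2 AND s7 = F AND T AND F = F
s9 = s2 XOR I2 = T XOR T = F
s11 = s9 AND s4 = F AND T = F

s6 = T, s8 = F, s11 = F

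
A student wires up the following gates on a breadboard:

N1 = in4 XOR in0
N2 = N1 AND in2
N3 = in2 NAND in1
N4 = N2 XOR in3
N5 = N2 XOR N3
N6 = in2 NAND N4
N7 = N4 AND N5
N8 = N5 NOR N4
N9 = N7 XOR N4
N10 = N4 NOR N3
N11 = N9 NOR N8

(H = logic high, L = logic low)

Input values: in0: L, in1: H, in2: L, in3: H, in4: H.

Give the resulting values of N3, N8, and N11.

N1 = in4 XOR in0 = H XOR L = H
N2 = N1 AND in2 = H AND L = L
N3 = in2 NAND in1 = L NAND H = H
N4 = N2 XOR in3 = L XOR H = H
N5 = N2 XOR N3 = L XOR H = H
N7 = N4 AND N5 = H AND H = H
N8 = N5 NOR N4 = H NOR H = L
N9 = N7 XOR N4 = H XOR H = L
N11 = N9 NOR N8 = L NOR L = H

N3 = H; N8 = L; N11 = H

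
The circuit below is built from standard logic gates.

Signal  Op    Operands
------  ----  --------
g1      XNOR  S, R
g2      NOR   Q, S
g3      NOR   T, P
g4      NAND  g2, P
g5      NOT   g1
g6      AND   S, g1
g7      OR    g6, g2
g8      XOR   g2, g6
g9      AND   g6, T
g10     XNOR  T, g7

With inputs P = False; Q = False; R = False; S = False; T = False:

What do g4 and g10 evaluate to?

g4 = True; g10 = False

g1 = S XNOR R = False XNOR False = True
g2 = Q NOR S = False NOR False = True
g4 = g2 NAND P = True NAND False = True
g6 = S AND g1 = False AND True = False
g7 = g6 OR g2 = False OR True = True
g10 = T XNOR g7 = False XNOR True = False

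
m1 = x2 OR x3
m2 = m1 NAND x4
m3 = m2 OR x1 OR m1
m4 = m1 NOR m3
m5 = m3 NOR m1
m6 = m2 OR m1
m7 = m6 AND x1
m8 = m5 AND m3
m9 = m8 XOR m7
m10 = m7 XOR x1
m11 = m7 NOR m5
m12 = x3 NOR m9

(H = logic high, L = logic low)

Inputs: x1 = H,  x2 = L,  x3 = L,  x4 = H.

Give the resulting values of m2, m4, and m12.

m1 = x2 OR x3 = L OR L = L
m2 = m1 NAND x4 = L NAND H = H
m3 = m2 OR x1 OR m1 = H OR H OR L = H
m4 = m1 NOR m3 = L NOR H = L
m5 = m3 NOR m1 = H NOR L = L
m6 = m2 OR m1 = H OR L = H
m7 = m6 AND x1 = H AND H = H
m8 = m5 AND m3 = L AND H = L
m9 = m8 XOR m7 = L XOR H = H
m12 = x3 NOR m9 = L NOR H = L

m2 = H; m4 = L; m12 = L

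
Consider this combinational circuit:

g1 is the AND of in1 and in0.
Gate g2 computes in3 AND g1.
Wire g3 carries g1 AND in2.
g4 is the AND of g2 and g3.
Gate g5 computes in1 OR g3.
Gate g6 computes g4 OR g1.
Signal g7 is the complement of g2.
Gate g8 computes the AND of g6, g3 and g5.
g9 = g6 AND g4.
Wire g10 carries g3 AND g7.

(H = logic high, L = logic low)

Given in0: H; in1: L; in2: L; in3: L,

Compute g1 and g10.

g1 = L, g10 = L

g1 = in1 AND in0 = L AND H = L
g2 = in3 AND g1 = L AND L = L
g3 = g1 AND in2 = L AND L = L
g7 = NOT g2 = NOT L = H
g10 = g3 AND g7 = L AND H = L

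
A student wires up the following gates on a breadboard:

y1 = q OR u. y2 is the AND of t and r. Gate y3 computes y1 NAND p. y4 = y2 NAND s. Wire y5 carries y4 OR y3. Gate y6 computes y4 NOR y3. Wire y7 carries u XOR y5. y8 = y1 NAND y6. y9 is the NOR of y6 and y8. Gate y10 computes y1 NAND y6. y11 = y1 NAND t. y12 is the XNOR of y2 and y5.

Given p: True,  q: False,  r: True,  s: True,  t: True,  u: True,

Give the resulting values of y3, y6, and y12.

y3 = False; y6 = True; y12 = False

y1 = q OR u = False OR True = True
y2 = t AND r = True AND True = True
y3 = y1 NAND p = True NAND True = False
y4 = y2 NAND s = True NAND True = False
y5 = y4 OR y3 = False OR False = False
y6 = y4 NOR y3 = False NOR False = True
y12 = y2 XNOR y5 = True XNOR False = False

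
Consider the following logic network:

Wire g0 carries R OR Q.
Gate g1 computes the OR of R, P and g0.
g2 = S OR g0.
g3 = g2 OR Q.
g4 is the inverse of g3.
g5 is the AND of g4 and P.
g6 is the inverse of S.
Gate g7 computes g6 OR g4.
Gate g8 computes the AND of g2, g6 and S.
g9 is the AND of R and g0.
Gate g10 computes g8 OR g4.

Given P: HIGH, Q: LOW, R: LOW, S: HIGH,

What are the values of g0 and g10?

g0 = LOW; g10 = LOW

g0 = R OR Q = LOW OR LOW = LOW
g2 = S OR g0 = HIGH OR LOW = HIGH
g3 = g2 OR Q = HIGH OR LOW = HIGH
g4 = NOT g3 = NOT HIGH = LOW
g6 = NOT S = NOT HIGH = LOW
g8 = g2 AND g6 AND S = HIGH AND LOW AND HIGH = LOW
g10 = g8 OR g4 = LOW OR LOW = LOW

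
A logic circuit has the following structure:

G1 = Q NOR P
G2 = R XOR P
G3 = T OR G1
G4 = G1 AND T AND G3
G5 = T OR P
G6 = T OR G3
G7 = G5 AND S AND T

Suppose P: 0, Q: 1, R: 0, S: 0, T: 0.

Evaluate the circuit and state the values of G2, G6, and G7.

G2 = 0, G6 = 0, G7 = 0

G1 = Q NOR P = 1 NOR 0 = 0
G2 = R XOR P = 0 XOR 0 = 0
G3 = T OR G1 = 0 OR 0 = 0
G5 = T OR P = 0 OR 0 = 0
G6 = T OR G3 = 0 OR 0 = 0
G7 = G5 AND S AND T = 0 AND 0 AND 0 = 0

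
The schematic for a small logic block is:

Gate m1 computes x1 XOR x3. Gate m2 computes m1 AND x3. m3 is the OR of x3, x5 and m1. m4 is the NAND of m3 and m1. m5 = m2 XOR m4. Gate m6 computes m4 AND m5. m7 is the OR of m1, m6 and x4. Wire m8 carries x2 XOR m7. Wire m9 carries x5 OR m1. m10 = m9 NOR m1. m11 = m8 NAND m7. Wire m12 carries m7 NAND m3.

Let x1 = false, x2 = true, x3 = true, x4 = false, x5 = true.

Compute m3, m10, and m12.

m1 = x1 XOR x3 = false XOR true = true
m2 = m1 AND x3 = true AND true = true
m3 = x3 OR x5 OR m1 = true OR true OR true = true
m4 = m3 NAND m1 = true NAND true = false
m5 = m2 XOR m4 = true XOR false = true
m6 = m4 AND m5 = false AND true = false
m7 = m1 OR m6 OR x4 = true OR false OR false = true
m9 = x5 OR m1 = true OR true = true
m10 = m9 NOR m1 = true NOR true = false
m12 = m7 NAND m3 = true NAND true = false

m3 = true, m10 = false, m12 = false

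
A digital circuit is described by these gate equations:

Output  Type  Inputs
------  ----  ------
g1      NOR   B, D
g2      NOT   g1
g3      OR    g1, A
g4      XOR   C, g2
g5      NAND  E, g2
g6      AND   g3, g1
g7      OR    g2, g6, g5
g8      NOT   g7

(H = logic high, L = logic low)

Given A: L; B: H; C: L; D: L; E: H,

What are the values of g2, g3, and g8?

g1 = B NOR D = H NOR L = L
g2 = NOT g1 = NOT L = H
g3 = g1 OR A = L OR L = L
g5 = E NAND g2 = H NAND H = L
g6 = g3 AND g1 = L AND L = L
g7 = g2 OR g6 OR g5 = H OR L OR L = H
g8 = NOT g7 = NOT H = L

g2 = H, g3 = L, g8 = L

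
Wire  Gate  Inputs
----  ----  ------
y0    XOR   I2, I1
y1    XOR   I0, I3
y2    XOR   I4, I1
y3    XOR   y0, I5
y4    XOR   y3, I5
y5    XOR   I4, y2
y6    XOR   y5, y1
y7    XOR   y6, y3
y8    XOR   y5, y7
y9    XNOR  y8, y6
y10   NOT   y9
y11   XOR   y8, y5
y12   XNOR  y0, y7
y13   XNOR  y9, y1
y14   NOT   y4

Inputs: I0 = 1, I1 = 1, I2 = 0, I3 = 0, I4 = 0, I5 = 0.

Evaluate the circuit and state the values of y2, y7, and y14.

y2 = 1, y7 = 1, y14 = 0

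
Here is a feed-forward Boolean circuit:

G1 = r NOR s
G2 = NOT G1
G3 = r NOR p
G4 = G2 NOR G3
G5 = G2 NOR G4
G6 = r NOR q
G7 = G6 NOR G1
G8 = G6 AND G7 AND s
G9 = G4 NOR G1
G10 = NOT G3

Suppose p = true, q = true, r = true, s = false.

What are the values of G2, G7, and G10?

G1 = r NOR s = true NOR false = false
G2 = NOT G1 = NOT false = true
G3 = r NOR p = true NOR true = false
G6 = r NOR q = true NOR true = false
G7 = G6 NOR G1 = false NOR false = true
G10 = NOT G3 = NOT false = true

G2 = true, G7 = true, G10 = true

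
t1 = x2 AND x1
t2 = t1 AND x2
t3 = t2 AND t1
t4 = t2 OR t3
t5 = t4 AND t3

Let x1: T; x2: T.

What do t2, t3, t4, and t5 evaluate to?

t2 = T, t3 = T, t4 = T, t5 = T

t1 = x2 AND x1 = T AND T = T
t2 = t1 AND x2 = T AND T = T
t3 = t2 AND t1 = T AND T = T
t4 = t2 OR t3 = T OR T = T
t5 = t4 AND t3 = T AND T = T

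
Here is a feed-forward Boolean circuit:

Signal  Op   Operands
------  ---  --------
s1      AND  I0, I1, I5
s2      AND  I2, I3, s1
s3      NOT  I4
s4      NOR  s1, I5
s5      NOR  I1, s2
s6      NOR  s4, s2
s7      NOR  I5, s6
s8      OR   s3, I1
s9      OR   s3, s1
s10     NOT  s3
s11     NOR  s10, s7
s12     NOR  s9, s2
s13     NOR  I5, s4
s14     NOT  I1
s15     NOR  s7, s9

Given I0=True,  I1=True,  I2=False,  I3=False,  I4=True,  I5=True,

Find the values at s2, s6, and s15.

s1 = I0 AND I1 AND I5 = True AND True AND True = True
s2 = I2 AND I3 AND s1 = False AND False AND True = False
s3 = NOT I4 = NOT True = False
s4 = s1 NOR I5 = True NOR True = False
s6 = s4 NOR s2 = False NOR False = True
s7 = I5 NOR s6 = True NOR True = False
s9 = s3 OR s1 = False OR True = True
s15 = s7 NOR s9 = False NOR True = False

s2 = False; s6 = True; s15 = False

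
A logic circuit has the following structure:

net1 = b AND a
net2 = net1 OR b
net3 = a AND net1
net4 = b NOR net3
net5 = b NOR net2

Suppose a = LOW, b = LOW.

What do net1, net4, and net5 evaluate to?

net1 = b AND a = LOW AND LOW = LOW
net2 = net1 OR b = LOW OR LOW = LOW
net3 = a AND net1 = LOW AND LOW = LOW
net4 = b NOR net3 = LOW NOR LOW = HIGH
net5 = b NOR net2 = LOW NOR LOW = HIGH

net1 = LOW; net4 = HIGH; net5 = HIGH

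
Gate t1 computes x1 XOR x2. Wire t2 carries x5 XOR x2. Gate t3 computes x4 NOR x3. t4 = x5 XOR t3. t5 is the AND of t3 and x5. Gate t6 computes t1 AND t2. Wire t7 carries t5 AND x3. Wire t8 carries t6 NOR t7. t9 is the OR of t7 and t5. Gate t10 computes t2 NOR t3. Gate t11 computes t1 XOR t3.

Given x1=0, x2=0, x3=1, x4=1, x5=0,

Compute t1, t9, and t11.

t1 = 0, t9 = 0, t11 = 0

t1 = x1 XOR x2 = 0 XOR 0 = 0
t3 = x4 NOR x3 = 1 NOR 1 = 0
t5 = t3 AND x5 = 0 AND 0 = 0
t7 = t5 AND x3 = 0 AND 1 = 0
t9 = t7 OR t5 = 0 OR 0 = 0
t11 = t1 XOR t3 = 0 XOR 0 = 0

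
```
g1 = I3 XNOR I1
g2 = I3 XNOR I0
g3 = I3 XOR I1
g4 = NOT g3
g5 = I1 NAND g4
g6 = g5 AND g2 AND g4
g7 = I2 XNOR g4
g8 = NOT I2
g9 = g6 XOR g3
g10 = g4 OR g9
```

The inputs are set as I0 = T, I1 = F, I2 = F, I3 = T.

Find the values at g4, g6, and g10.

g2 = I3 XNOR I0 = T XNOR T = T
g3 = I3 XOR I1 = T XOR F = T
g4 = NOT g3 = NOT T = F
g5 = I1 NAND g4 = F NAND F = T
g6 = g5 AND g2 AND g4 = T AND T AND F = F
g9 = g6 XOR g3 = F XOR T = T
g10 = g4 OR g9 = F OR T = T

g4 = F, g6 = F, g10 = T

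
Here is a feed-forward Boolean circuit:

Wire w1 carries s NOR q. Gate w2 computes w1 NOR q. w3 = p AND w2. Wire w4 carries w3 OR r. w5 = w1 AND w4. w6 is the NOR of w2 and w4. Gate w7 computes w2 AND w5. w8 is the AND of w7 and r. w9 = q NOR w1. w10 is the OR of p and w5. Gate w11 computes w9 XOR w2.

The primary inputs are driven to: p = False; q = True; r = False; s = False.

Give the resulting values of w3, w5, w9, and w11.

w1 = s NOR q = False NOR True = False
w2 = w1 NOR q = False NOR True = False
w3 = p AND w2 = False AND False = False
w4 = w3 OR r = False OR False = False
w5 = w1 AND w4 = False AND False = False
w9 = q NOR w1 = True NOR False = False
w11 = w9 XOR w2 = False XOR False = False

w3 = False, w5 = False, w9 = False, w11 = False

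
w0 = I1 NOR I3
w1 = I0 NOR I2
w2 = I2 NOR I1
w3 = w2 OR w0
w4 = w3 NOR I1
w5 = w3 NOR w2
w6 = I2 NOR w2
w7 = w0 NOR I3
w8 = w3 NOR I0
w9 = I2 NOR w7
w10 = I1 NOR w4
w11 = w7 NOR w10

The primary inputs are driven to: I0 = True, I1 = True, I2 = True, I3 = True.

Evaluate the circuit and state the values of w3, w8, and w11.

w3 = False; w8 = False; w11 = True

w0 = I1 NOR I3 = True NOR True = False
w2 = I2 NOR I1 = True NOR True = False
w3 = w2 OR w0 = False OR False = False
w4 = w3 NOR I1 = False NOR True = False
w7 = w0 NOR I3 = False NOR True = False
w8 = w3 NOR I0 = False NOR True = False
w10 = I1 NOR w4 = True NOR False = False
w11 = w7 NOR w10 = False NOR False = True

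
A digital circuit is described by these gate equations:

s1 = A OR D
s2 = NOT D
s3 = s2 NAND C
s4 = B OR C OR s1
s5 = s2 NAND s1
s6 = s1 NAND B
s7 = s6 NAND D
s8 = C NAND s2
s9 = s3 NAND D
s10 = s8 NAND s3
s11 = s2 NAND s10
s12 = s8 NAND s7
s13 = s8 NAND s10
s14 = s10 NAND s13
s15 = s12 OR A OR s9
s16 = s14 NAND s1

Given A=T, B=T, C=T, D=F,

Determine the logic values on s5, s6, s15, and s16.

s5 = F  s6 = F  s15 = T  s16 = T

s1 = A OR D = T OR F = T
s2 = NOT D = NOT F = T
s3 = s2 NAND C = T NAND T = F
s5 = s2 NAND s1 = T NAND T = F
s6 = s1 NAND B = T NAND T = F
s7 = s6 NAND D = F NAND F = T
s8 = C NAND s2 = T NAND T = F
s9 = s3 NAND D = F NAND F = T
s10 = s8 NAND s3 = F NAND F = T
s12 = s8 NAND s7 = F NAND T = T
s13 = s8 NAND s10 = F NAND T = T
s14 = s10 NAND s13 = T NAND T = F
s15 = s12 OR A OR s9 = T OR T OR T = T
s16 = s14 NAND s1 = F NAND T = T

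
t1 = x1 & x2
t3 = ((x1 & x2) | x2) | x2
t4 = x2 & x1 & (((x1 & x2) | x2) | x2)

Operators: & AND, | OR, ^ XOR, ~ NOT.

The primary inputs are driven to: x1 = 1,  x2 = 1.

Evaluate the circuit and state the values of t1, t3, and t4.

t1 = 1, t3 = 1, t4 = 1

t1 = 1 & 1 = 1
t3 = ((1 & 1) | 1) | 1 = 1
t4 = 1 & 1 & (((1 & 1) | 1) | 1) = 1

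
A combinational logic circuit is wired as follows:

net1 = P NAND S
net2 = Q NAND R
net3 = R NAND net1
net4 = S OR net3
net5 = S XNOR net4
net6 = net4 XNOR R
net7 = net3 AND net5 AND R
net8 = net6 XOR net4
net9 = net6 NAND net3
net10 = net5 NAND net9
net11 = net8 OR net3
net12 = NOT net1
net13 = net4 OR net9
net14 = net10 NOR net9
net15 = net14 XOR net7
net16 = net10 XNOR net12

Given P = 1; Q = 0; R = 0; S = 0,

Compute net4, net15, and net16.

net1 = P NAND S = 1 NAND 0 = 1
net3 = R NAND net1 = 0 NAND 1 = 1
net4 = S OR net3 = 0 OR 1 = 1
net5 = S XNOR net4 = 0 XNOR 1 = 0
net6 = net4 XNOR R = 1 XNOR 0 = 0
net7 = net3 AND net5 AND R = 1 AND 0 AND 0 = 0
net9 = net6 NAND net3 = 0 NAND 1 = 1
net10 = net5 NAND net9 = 0 NAND 1 = 1
net12 = NOT net1 = NOT 1 = 0
net14 = net10 NOR net9 = 1 NOR 1 = 0
net15 = net14 XOR net7 = 0 XOR 0 = 0
net16 = net10 XNOR net12 = 1 XNOR 0 = 0

net4 = 1, net15 = 0, net16 = 0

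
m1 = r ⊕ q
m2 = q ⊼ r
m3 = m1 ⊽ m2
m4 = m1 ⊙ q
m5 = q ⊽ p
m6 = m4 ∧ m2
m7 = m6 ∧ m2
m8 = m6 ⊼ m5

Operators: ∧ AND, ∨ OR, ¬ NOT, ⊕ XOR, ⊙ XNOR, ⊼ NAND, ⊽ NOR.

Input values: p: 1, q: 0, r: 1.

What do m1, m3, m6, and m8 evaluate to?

m1 = 1; m3 = 0; m6 = 0; m8 = 1

m1 = r XOR q = 1 XOR 0 = 1
m2 = q NAND r = 0 NAND 1 = 1
m3 = m1 NOR m2 = 1 NOR 1 = 0
m4 = m1 XNOR q = 1 XNOR 0 = 0
m5 = q NOR p = 0 NOR 1 = 0
m6 = m4 AND m2 = 0 AND 1 = 0
m8 = m6 NAND m5 = 0 NAND 0 = 1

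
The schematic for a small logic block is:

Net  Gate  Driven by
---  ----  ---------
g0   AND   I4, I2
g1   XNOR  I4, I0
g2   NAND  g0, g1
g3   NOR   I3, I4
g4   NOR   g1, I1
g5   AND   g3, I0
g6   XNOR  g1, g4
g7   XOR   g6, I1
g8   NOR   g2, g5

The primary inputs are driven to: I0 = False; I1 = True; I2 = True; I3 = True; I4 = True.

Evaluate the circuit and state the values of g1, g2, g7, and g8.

g0 = I4 AND I2 = True AND True = True
g1 = I4 XNOR I0 = True XNOR False = False
g2 = g0 NAND g1 = True NAND False = True
g3 = I3 NOR I4 = True NOR True = False
g4 = g1 NOR I1 = False NOR True = False
g5 = g3 AND I0 = False AND False = False
g6 = g1 XNOR g4 = False XNOR False = True
g7 = g6 XOR I1 = True XOR True = False
g8 = g2 NOR g5 = True NOR False = False

g1 = False, g2 = True, g7 = False, g8 = False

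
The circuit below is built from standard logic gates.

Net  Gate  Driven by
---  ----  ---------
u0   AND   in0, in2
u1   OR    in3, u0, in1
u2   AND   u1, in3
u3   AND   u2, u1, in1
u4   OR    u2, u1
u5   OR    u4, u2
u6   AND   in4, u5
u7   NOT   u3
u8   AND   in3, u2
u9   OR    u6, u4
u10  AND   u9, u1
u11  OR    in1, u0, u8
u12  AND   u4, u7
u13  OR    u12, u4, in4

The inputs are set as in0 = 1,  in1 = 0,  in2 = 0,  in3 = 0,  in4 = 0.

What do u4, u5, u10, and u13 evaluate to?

u4 = 0, u5 = 0, u10 = 0, u13 = 0

u0 = in0 AND in2 = 1 AND 0 = 0
u1 = in3 OR u0 OR in1 = 0 OR 0 OR 0 = 0
u2 = u1 AND in3 = 0 AND 0 = 0
u3 = u2 AND u1 AND in1 = 0 AND 0 AND 0 = 0
u4 = u2 OR u1 = 0 OR 0 = 0
u5 = u4 OR u2 = 0 OR 0 = 0
u6 = in4 AND u5 = 0 AND 0 = 0
u7 = NOT u3 = NOT 0 = 1
u9 = u6 OR u4 = 0 OR 0 = 0
u10 = u9 AND u1 = 0 AND 0 = 0
u12 = u4 AND u7 = 0 AND 1 = 0
u13 = u12 OR u4 OR in4 = 0 OR 0 OR 0 = 0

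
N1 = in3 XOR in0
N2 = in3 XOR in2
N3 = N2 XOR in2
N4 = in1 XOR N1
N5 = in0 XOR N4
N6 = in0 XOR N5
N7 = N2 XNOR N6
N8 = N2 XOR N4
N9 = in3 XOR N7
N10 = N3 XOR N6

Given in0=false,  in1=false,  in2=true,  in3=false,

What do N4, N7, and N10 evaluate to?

N1 = in3 XOR in0 = false XOR false = false
N2 = in3 XOR in2 = false XOR true = true
N3 = N2 XOR in2 = true XOR true = false
N4 = in1 XOR N1 = false XOR false = false
N5 = in0 XOR N4 = false XOR false = false
N6 = in0 XOR N5 = false XOR false = false
N7 = N2 XNOR N6 = true XNOR false = false
N10 = N3 XOR N6 = false XOR false = false

N4 = false, N7 = false, N10 = false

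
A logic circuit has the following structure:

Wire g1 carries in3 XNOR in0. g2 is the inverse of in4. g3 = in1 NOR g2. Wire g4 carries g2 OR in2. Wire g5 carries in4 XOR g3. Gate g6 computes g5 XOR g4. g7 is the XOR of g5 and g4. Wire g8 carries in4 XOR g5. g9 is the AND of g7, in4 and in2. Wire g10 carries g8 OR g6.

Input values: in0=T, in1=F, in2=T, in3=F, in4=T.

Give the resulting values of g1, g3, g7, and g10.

g1 = in3 XNOR in0 = F XNOR T = F
g2 = NOT in4 = NOT T = F
g3 = in1 NOR g2 = F NOR F = T
g4 = g2 OR in2 = F OR T = T
g5 = in4 XOR g3 = T XOR T = F
g6 = g5 XOR g4 = F XOR T = T
g7 = g5 XOR g4 = F XOR T = T
g8 = in4 XOR g5 = T XOR F = T
g10 = g8 OR g6 = T OR T = T

g1 = F  g3 = T  g7 = T  g10 = T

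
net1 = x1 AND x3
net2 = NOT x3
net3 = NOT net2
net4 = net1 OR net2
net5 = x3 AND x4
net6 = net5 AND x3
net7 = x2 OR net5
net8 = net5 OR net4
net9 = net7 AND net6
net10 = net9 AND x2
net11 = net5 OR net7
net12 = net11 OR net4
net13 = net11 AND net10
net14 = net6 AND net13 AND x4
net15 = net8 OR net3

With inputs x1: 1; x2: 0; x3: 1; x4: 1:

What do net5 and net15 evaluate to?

net1 = x1 AND x3 = 1 AND 1 = 1
net2 = NOT x3 = NOT 1 = 0
net3 = NOT net2 = NOT 0 = 1
net4 = net1 OR net2 = 1 OR 0 = 1
net5 = x3 AND x4 = 1 AND 1 = 1
net8 = net5 OR net4 = 1 OR 1 = 1
net15 = net8 OR net3 = 1 OR 1 = 1

net5 = 1  net15 = 1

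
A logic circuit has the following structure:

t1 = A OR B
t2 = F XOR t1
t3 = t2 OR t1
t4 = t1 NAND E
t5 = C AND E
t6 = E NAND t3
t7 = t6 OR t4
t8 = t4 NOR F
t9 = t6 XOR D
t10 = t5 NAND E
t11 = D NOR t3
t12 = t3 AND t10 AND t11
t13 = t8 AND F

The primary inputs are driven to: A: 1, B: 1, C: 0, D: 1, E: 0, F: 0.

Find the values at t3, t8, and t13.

t1 = A OR B = 1 OR 1 = 1
t2 = F XOR t1 = 0 XOR 1 = 1
t3 = t2 OR t1 = 1 OR 1 = 1
t4 = t1 NAND E = 1 NAND 0 = 1
t8 = t4 NOR F = 1 NOR 0 = 0
t13 = t8 AND F = 0 AND 0 = 0

t3 = 1, t8 = 0, t13 = 0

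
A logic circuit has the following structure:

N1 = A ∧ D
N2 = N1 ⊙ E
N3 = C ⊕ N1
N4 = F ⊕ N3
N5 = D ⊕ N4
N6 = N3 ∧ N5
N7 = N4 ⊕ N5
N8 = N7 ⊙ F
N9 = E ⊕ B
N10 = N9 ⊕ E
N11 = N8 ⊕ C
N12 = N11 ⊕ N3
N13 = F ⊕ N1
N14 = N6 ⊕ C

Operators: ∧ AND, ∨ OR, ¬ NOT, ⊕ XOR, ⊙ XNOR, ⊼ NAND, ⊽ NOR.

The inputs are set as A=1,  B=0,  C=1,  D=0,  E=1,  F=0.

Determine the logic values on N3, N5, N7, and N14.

N1 = A AND D = 1 AND 0 = 0
N3 = C XOR N1 = 1 XOR 0 = 1
N4 = F XOR N3 = 0 XOR 1 = 1
N5 = D XOR N4 = 0 XOR 1 = 1
N6 = N3 AND N5 = 1 AND 1 = 1
N7 = N4 XOR N5 = 1 XOR 1 = 0
N14 = N6 XOR C = 1 XOR 1 = 0

N3 = 1; N5 = 1; N7 = 0; N14 = 0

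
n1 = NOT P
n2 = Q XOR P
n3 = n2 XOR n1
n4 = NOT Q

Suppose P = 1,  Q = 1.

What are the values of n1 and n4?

n1 = NOT P = NOT 1 = 0
n4 = NOT Q = NOT 1 = 0

n1 = 0, n4 = 0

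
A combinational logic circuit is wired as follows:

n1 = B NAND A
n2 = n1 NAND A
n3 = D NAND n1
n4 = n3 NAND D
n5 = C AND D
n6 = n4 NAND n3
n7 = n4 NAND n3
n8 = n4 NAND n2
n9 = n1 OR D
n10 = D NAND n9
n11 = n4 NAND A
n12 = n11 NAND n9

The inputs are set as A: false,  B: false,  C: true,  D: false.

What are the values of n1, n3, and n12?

n1 = true, n3 = true, n12 = false

n1 = B NAND A = false NAND false = true
n3 = D NAND n1 = false NAND true = true
n4 = n3 NAND D = true NAND false = true
n9 = n1 OR D = true OR false = true
n11 = n4 NAND A = true NAND false = true
n12 = n11 NAND n9 = true NAND true = false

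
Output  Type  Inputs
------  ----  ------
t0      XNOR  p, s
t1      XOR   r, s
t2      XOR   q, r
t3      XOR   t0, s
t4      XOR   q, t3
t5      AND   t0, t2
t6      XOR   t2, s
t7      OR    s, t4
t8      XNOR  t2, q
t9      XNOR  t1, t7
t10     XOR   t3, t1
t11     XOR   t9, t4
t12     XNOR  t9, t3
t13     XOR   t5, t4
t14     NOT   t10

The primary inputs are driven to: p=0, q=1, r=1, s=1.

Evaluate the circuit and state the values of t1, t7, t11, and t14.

t0 = p XNOR s = 0 XNOR 1 = 0
t1 = r XOR s = 1 XOR 1 = 0
t3 = t0 XOR s = 0 XOR 1 = 1
t4 = q XOR t3 = 1 XOR 1 = 0
t7 = s OR t4 = 1 OR 0 = 1
t9 = t1 XNOR t7 = 0 XNOR 1 = 0
t10 = t3 XOR t1 = 1 XOR 0 = 1
t11 = t9 XOR t4 = 0 XOR 0 = 0
t14 = NOT t10 = NOT 1 = 0

t1 = 0, t7 = 1, t11 = 0, t14 = 0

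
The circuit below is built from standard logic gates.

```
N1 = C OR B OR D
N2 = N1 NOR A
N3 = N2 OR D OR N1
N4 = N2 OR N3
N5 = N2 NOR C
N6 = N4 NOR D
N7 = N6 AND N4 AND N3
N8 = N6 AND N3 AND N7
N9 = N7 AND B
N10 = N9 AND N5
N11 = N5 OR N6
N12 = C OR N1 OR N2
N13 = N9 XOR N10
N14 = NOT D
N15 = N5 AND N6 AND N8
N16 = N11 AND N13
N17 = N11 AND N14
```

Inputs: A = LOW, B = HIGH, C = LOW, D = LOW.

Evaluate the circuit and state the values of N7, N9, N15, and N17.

N7 = LOW, N9 = LOW, N15 = LOW, N17 = HIGH

N1 = C OR B OR D = LOW OR HIGH OR LOW = HIGH
N2 = N1 NOR A = HIGH NOR LOW = LOW
N3 = N2 OR D OR N1 = LOW OR LOW OR HIGH = HIGH
N4 = N2 OR N3 = LOW OR HIGH = HIGH
N5 = N2 NOR C = LOW NOR LOW = HIGH
N6 = N4 NOR D = HIGH NOR LOW = LOW
N7 = N6 AND N4 AND N3 = LOW AND HIGH AND HIGH = LOW
N8 = N6 AND N3 AND N7 = LOW AND HIGH AND LOW = LOW
N9 = N7 AND B = LOW AND HIGH = LOW
N11 = N5 OR N6 = HIGH OR LOW = HIGH
N14 = NOT D = NOT LOW = HIGH
N15 = N5 AND N6 AND N8 = HIGH AND LOW AND LOW = LOW
N17 = N11 AND N14 = HIGH AND HIGH = HIGH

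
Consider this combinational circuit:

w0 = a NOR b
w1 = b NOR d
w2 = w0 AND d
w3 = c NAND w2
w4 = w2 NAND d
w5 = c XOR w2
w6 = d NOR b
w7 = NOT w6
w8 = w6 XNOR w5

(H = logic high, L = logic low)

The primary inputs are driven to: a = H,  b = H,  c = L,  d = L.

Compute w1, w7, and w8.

w1 = L, w7 = H, w8 = H

w0 = a NOR b = H NOR H = L
w1 = b NOR d = H NOR L = L
w2 = w0 AND d = L AND L = L
w5 = c XOR w2 = L XOR L = L
w6 = d NOR b = L NOR H = L
w7 = NOT w6 = NOT L = H
w8 = w6 XNOR w5 = L XNOR L = H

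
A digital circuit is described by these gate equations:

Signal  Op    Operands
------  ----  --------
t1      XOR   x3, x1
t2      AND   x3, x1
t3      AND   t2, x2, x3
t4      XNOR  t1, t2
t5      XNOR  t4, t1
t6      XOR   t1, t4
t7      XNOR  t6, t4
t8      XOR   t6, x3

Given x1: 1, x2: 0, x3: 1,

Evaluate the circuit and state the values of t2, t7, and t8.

t2 = 1, t7 = 1, t8 = 1

t1 = x3 XOR x1 = 1 XOR 1 = 0
t2 = x3 AND x1 = 1 AND 1 = 1
t4 = t1 XNOR t2 = 0 XNOR 1 = 0
t6 = t1 XOR t4 = 0 XOR 0 = 0
t7 = t6 XNOR t4 = 0 XNOR 0 = 1
t8 = t6 XOR x3 = 0 XOR 1 = 1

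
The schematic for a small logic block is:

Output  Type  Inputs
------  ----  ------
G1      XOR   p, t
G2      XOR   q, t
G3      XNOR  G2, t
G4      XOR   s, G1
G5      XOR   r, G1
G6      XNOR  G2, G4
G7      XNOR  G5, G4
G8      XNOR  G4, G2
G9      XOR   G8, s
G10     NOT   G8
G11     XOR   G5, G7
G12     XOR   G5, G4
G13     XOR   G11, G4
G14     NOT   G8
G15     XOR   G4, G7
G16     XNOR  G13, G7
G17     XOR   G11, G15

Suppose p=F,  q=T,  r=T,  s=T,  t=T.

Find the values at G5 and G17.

G1 = p XOR t = F XOR T = T
G4 = s XOR G1 = T XOR T = F
G5 = r XOR G1 = T XOR T = F
G7 = G5 XNOR G4 = F XNOR F = T
G11 = G5 XOR G7 = F XOR T = T
G15 = G4 XOR G7 = F XOR T = T
G17 = G11 XOR G15 = T XOR T = F

G5 = F  G17 = F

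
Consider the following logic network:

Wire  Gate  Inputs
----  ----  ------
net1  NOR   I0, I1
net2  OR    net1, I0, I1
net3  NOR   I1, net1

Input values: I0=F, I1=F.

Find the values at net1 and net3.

net1 = T, net3 = F

net1 = I0 NOR I1 = F NOR F = T
net3 = I1 NOR net1 = F NOR T = F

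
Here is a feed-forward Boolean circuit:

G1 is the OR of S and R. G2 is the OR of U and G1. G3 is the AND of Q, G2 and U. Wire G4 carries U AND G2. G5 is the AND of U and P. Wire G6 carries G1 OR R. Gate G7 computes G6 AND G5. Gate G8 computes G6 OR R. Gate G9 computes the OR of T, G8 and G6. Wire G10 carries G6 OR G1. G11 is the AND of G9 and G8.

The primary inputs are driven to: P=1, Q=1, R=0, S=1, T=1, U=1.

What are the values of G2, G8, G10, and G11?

G2 = 1; G8 = 1; G10 = 1; G11 = 1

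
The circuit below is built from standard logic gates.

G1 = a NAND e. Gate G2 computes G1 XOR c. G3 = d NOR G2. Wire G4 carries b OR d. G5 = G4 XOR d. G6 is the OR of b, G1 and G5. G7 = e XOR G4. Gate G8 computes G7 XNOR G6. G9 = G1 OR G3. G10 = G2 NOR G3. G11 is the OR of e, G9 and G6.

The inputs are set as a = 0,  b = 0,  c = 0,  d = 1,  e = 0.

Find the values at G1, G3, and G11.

G1 = 1  G3 = 0  G11 = 1

G1 = a NAND e = 0 NAND 0 = 1
G2 = G1 XOR c = 1 XOR 0 = 1
G3 = d NOR G2 = 1 NOR 1 = 0
G4 = b OR d = 0 OR 1 = 1
G5 = G4 XOR d = 1 XOR 1 = 0
G6 = b OR G1 OR G5 = 0 OR 1 OR 0 = 1
G9 = G1 OR G3 = 1 OR 0 = 1
G11 = e OR G9 OR G6 = 0 OR 1 OR 1 = 1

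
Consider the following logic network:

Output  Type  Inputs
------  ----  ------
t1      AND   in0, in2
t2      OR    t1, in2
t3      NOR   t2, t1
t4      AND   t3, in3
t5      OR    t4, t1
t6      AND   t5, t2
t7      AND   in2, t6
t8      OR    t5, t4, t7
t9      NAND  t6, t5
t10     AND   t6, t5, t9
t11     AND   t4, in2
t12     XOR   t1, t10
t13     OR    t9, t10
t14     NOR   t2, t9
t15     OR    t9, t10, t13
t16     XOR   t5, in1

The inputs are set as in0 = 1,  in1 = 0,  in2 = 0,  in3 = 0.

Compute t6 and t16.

t6 = 0; t16 = 0

t1 = in0 AND in2 = 1 AND 0 = 0
t2 = t1 OR in2 = 0 OR 0 = 0
t3 = t2 NOR t1 = 0 NOR 0 = 1
t4 = t3 AND in3 = 1 AND 0 = 0
t5 = t4 OR t1 = 0 OR 0 = 0
t6 = t5 AND t2 = 0 AND 0 = 0
t16 = t5 XOR in1 = 0 XOR 0 = 0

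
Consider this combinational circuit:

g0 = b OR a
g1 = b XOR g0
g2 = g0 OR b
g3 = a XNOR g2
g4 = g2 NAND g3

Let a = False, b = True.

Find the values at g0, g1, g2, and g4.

g0 = b OR a = True OR False = True
g1 = b XOR g0 = True XOR True = False
g2 = g0 OR b = True OR True = True
g3 = a XNOR g2 = False XNOR True = False
g4 = g2 NAND g3 = True NAND False = True

g0 = True; g1 = False; g2 = True; g4 = True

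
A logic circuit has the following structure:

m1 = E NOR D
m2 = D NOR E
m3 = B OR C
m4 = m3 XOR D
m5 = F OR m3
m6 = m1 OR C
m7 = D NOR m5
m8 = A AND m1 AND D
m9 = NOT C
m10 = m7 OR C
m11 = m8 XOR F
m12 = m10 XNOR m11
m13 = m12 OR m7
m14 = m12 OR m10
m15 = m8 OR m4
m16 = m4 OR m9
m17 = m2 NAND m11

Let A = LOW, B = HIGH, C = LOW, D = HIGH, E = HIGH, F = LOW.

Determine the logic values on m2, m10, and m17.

m2 = LOW, m10 = LOW, m17 = HIGH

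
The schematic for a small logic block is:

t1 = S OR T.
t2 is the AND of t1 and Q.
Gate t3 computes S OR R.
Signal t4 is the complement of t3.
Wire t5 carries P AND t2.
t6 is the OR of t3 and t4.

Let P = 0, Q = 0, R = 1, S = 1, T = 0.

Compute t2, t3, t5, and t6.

t2 = 0, t3 = 1, t5 = 0, t6 = 1

t1 = S OR T = 1 OR 0 = 1
t2 = t1 AND Q = 1 AND 0 = 0
t3 = S OR R = 1 OR 1 = 1
t4 = NOT t3 = NOT 1 = 0
t5 = P AND t2 = 0 AND 0 = 0
t6 = t3 OR t4 = 1 OR 0 = 1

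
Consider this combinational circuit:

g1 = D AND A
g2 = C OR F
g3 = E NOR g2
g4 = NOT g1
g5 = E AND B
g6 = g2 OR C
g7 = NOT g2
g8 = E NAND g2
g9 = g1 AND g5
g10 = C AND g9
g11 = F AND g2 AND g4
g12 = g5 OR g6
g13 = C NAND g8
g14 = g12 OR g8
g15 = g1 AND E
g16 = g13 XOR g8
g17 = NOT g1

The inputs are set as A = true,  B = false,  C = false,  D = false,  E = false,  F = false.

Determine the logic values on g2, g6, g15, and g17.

g2 = false, g6 = false, g15 = false, g17 = true

g1 = D AND A = false AND true = false
g2 = C OR F = false OR false = false
g6 = g2 OR C = false OR false = false
g15 = g1 AND E = false AND false = false
g17 = NOT g1 = NOT false = true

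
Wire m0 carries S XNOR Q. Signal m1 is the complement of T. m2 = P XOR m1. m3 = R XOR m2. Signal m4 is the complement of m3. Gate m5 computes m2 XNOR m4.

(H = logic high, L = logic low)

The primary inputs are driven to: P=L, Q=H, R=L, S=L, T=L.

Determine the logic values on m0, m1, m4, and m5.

m0 = S XNOR Q = L XNOR H = L
m1 = NOT T = NOT L = H
m2 = P XOR m1 = L XOR H = H
m3 = R XOR m2 = L XOR H = H
m4 = NOT m3 = NOT H = L
m5 = m2 XNOR m4 = H XNOR L = L

m0 = L, m1 = H, m4 = L, m5 = L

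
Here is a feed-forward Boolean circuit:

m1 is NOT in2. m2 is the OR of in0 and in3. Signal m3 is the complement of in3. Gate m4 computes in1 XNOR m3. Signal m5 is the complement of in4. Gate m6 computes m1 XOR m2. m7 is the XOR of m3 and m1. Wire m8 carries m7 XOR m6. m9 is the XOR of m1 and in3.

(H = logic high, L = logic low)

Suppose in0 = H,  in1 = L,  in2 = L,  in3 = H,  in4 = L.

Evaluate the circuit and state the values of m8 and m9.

m1 = NOT in2 = NOT L = H
m2 = in0 OR in3 = H OR H = H
m3 = NOT in3 = NOT H = L
m6 = m1 XOR m2 = H XOR H = L
m7 = m3 XOR m1 = L XOR H = H
m8 = m7 XOR m6 = H XOR L = H
m9 = m1 XOR in3 = H XOR H = L

m8 = H  m9 = L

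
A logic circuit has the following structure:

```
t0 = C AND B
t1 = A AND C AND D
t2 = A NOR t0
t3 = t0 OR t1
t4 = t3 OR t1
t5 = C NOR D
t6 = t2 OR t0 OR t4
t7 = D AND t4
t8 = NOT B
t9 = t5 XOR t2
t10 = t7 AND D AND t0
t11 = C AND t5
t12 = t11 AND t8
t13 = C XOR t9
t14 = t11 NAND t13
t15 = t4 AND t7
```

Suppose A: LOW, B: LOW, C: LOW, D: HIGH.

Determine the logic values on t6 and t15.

t0 = C AND B = LOW AND LOW = LOW
t1 = A AND C AND D = LOW AND LOW AND HIGH = LOW
t2 = A NOR t0 = LOW NOR LOW = HIGH
t3 = t0 OR t1 = LOW OR LOW = LOW
t4 = t3 OR t1 = LOW OR LOW = LOW
t6 = t2 OR t0 OR t4 = HIGH OR LOW OR LOW = HIGH
t7 = D AND t4 = HIGH AND LOW = LOW
t15 = t4 AND t7 = LOW AND LOW = LOW

t6 = HIGH; t15 = LOW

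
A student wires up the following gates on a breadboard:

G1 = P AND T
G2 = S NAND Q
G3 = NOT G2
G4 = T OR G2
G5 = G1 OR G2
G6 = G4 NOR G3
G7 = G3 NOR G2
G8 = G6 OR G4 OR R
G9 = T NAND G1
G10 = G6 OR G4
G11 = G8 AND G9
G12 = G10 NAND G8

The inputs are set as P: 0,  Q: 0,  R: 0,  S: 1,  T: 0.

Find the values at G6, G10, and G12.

G6 = 0; G10 = 1; G12 = 0

G2 = S NAND Q = 1 NAND 0 = 1
G3 = NOT G2 = NOT 1 = 0
G4 = T OR G2 = 0 OR 1 = 1
G6 = G4 NOR G3 = 1 NOR 0 = 0
G8 = G6 OR G4 OR R = 0 OR 1 OR 0 = 1
G10 = G6 OR G4 = 0 OR 1 = 1
G12 = G10 NAND G8 = 1 NAND 1 = 0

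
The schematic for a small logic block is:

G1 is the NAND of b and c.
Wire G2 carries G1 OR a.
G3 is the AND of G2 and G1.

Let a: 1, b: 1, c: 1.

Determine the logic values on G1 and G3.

G1 = 0  G3 = 0

G1 = b NAND c = 1 NAND 1 = 0
G2 = G1 OR a = 0 OR 1 = 1
G3 = G2 AND G1 = 1 AND 0 = 0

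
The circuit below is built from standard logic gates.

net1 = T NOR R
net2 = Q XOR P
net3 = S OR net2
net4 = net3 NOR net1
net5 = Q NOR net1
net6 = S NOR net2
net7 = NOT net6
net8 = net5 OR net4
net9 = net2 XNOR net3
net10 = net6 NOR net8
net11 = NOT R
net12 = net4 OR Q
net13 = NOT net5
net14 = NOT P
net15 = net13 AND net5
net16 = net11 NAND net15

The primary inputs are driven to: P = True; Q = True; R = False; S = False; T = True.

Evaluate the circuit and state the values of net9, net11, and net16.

net9 = True; net11 = True; net16 = True

net1 = T NOR R = True NOR False = False
net2 = Q XOR P = True XOR True = False
net3 = S OR net2 = False OR False = False
net5 = Q NOR net1 = True NOR False = False
net9 = net2 XNOR net3 = False XNOR False = True
net11 = NOT R = NOT False = True
net13 = NOT net5 = NOT False = True
net15 = net13 AND net5 = True AND False = False
net16 = net11 NAND net15 = True NAND False = True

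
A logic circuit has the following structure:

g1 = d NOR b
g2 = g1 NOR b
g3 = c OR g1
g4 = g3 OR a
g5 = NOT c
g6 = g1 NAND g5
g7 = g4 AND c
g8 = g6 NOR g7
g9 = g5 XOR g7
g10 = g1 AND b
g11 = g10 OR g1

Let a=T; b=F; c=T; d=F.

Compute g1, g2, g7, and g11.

g1 = T; g2 = F; g7 = T; g11 = T

g1 = d NOR b = F NOR F = T
g2 = g1 NOR b = T NOR F = F
g3 = c OR g1 = T OR T = T
g4 = g3 OR a = T OR T = T
g7 = g4 AND c = T AND T = T
g10 = g1 AND b = T AND F = F
g11 = g10 OR g1 = F OR T = T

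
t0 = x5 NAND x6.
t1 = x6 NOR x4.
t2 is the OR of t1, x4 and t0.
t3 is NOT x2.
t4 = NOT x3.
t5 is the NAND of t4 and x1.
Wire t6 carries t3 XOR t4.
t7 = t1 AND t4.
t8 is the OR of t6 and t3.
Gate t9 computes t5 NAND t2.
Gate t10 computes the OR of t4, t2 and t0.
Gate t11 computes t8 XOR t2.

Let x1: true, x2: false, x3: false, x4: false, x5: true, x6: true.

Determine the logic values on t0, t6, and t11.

t0 = false  t6 = false  t11 = true

t0 = x5 NAND x6 = true NAND true = false
t1 = x6 NOR x4 = true NOR false = false
t2 = t1 OR x4 OR t0 = false OR false OR false = false
t3 = NOT x2 = NOT false = true
t4 = NOT x3 = NOT false = true
t6 = t3 XOR t4 = true XOR true = false
t8 = t6 OR t3 = false OR true = true
t11 = t8 XOR t2 = true XOR false = true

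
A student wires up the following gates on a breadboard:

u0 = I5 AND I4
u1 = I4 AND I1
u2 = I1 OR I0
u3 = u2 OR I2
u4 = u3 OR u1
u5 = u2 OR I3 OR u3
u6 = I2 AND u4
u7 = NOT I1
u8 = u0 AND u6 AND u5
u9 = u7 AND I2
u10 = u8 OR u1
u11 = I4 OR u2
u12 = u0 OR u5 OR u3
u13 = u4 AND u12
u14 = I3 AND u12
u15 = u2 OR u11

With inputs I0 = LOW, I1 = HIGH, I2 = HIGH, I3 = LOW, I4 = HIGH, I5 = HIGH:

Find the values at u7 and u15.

u2 = I1 OR I0 = HIGH OR LOW = HIGH
u7 = NOT I1 = NOT HIGH = LOW
u11 = I4 OR u2 = HIGH OR HIGH = HIGH
u15 = u2 OR u11 = HIGH OR HIGH = HIGH

u7 = LOW; u15 = HIGH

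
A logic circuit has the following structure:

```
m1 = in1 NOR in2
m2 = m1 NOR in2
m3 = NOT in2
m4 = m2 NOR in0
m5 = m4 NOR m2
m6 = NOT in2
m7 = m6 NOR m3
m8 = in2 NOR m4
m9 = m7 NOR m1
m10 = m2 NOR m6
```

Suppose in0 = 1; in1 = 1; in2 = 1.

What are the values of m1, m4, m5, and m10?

m1 = in1 NOR in2 = 1 NOR 1 = 0
m2 = m1 NOR in2 = 0 NOR 1 = 0
m4 = m2 NOR in0 = 0 NOR 1 = 0
m5 = m4 NOR m2 = 0 NOR 0 = 1
m6 = NOT in2 = NOT 1 = 0
m10 = m2 NOR m6 = 0 NOR 0 = 1

m1 = 0; m4 = 0; m5 = 1; m10 = 1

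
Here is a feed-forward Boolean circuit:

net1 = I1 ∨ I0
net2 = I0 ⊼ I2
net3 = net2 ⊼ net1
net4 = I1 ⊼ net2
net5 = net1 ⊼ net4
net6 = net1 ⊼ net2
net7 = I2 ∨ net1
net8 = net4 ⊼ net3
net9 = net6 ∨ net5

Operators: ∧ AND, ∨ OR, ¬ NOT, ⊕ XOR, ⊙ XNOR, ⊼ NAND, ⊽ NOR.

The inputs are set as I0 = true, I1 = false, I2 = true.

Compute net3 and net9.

net3 = true, net9 = true

net1 = I1 OR I0 = false OR true = true
net2 = I0 NAND I2 = true NAND true = false
net3 = net2 NAND net1 = false NAND true = true
net4 = I1 NAND net2 = false NAND false = true
net5 = net1 NAND net4 = true NAND true = false
net6 = net1 NAND net2 = true NAND false = true
net9 = net6 OR net5 = true OR false = true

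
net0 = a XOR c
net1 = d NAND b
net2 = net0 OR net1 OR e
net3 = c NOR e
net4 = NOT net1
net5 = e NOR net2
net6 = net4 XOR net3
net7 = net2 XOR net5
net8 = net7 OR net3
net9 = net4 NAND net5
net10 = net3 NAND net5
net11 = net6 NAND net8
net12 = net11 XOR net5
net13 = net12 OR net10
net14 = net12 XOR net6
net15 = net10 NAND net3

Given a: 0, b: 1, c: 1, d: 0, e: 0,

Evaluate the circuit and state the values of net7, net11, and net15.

net7 = 1; net11 = 1; net15 = 1

net0 = a XOR c = 0 XOR 1 = 1
net1 = d NAND b = 0 NAND 1 = 1
net2 = net0 OR net1 OR e = 1 OR 1 OR 0 = 1
net3 = c NOR e = 1 NOR 0 = 0
net4 = NOT net1 = NOT 1 = 0
net5 = e NOR net2 = 0 NOR 1 = 0
net6 = net4 XOR net3 = 0 XOR 0 = 0
net7 = net2 XOR net5 = 1 XOR 0 = 1
net8 = net7 OR net3 = 1 OR 0 = 1
net10 = net3 NAND net5 = 0 NAND 0 = 1
net11 = net6 NAND net8 = 0 NAND 1 = 1
net15 = net10 NAND net3 = 1 NAND 0 = 1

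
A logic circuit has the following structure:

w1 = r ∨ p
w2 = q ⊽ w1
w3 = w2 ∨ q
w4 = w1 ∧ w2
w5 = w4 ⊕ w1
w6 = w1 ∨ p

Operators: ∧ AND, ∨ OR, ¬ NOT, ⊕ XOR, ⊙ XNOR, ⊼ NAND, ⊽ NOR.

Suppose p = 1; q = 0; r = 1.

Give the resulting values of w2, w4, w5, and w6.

w1 = r OR p = 1 OR 1 = 1
w2 = q NOR w1 = 0 NOR 1 = 0
w4 = w1 AND w2 = 1 AND 0 = 0
w5 = w4 XOR w1 = 0 XOR 1 = 1
w6 = w1 OR p = 1 OR 1 = 1

w2 = 0; w4 = 0; w5 = 1; w6 = 1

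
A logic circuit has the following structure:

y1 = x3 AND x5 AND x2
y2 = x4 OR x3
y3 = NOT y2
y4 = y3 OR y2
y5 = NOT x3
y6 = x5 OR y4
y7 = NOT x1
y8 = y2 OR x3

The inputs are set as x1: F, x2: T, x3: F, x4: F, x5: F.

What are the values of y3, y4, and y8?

y2 = x4 OR x3 = F OR F = F
y3 = NOT y2 = NOT F = T
y4 = y3 OR y2 = T OR F = T
y8 = y2 OR x3 = F OR F = F

y3 = T; y4 = T; y8 = F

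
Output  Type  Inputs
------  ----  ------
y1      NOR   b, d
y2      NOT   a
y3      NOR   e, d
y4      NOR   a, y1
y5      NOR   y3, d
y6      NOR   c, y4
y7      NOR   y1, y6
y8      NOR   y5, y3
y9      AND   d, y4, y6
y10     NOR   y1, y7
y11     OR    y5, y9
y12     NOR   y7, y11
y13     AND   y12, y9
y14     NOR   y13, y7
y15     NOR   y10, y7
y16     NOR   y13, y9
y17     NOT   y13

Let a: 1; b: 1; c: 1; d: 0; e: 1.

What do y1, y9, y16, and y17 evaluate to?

y1 = b NOR d = 1 NOR 0 = 0
y3 = e NOR d = 1 NOR 0 = 0
y4 = a NOR y1 = 1 NOR 0 = 0
y5 = y3 NOR d = 0 NOR 0 = 1
y6 = c NOR y4 = 1 NOR 0 = 0
y7 = y1 NOR y6 = 0 NOR 0 = 1
y9 = d AND y4 AND y6 = 0 AND 0 AND 0 = 0
y11 = y5 OR y9 = 1 OR 0 = 1
y12 = y7 NOR y11 = 1 NOR 1 = 0
y13 = y12 AND y9 = 0 AND 0 = 0
y16 = y13 NOR y9 = 0 NOR 0 = 1
y17 = NOT y13 = NOT 0 = 1

y1 = 0; y9 = 0; y16 = 1; y17 = 1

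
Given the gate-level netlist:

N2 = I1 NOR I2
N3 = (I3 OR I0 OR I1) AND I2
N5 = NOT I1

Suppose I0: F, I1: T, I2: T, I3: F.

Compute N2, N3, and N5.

N2 = F; N3 = T; N5 = F

N2 = T NOR T = F
N3 = (F OR F OR T) AND T = T
N5 = NOT T = F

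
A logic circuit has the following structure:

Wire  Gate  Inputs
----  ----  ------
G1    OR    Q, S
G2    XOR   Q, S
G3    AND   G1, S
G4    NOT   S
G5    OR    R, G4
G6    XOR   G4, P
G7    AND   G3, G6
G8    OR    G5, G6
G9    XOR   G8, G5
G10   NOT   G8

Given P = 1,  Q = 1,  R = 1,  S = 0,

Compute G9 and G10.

G9 = 0, G10 = 0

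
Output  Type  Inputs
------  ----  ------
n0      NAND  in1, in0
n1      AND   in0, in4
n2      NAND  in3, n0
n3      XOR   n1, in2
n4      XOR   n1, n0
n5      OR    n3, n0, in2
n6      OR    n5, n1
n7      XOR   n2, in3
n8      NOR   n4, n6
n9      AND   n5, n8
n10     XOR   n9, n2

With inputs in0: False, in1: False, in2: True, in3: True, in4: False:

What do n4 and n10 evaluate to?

n4 = True, n10 = False

n0 = in1 NAND in0 = False NAND False = True
n1 = in0 AND in4 = False AND False = False
n2 = in3 NAND n0 = True NAND True = False
n3 = n1 XOR in2 = False XOR True = True
n4 = n1 XOR n0 = False XOR True = True
n5 = n3 OR n0 OR in2 = True OR True OR True = True
n6 = n5 OR n1 = True OR False = True
n8 = n4 NOR n6 = True NOR True = False
n9 = n5 AND n8 = True AND False = False
n10 = n9 XOR n2 = False XOR False = False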